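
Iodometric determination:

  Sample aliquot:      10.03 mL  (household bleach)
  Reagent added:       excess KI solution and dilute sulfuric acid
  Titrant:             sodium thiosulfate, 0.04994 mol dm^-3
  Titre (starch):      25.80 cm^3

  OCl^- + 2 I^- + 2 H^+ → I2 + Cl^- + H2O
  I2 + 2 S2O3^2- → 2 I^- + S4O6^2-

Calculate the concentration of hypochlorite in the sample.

n(S2O3^2-) = 0.02580 × 0.04994 = 1.288 × 10^-3 mol
n(I2) = n(S2O3^2-)/2 = 6.442 × 10^-4 mol
n(OCl^-) in the aliquot = 6.442 × 10^-4 mol (1:1 ratio)
[OCl^-] = 6.442 × 10^-4 / 0.01003 = 0.06423 mol/L

0.06423 mol/L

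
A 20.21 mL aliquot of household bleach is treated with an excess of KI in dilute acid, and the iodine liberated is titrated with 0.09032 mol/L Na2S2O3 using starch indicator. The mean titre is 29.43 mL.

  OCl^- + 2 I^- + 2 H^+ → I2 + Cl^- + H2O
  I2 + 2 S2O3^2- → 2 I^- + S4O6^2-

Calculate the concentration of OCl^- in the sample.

n(S2O3^2-) = 0.02943 × 0.09032 = 2.658 × 10^-3 mol
n(I2) = n(S2O3^2-)/2 = 1.329 × 10^-3 mol
n(OCl^-) in the aliquot = 1.329 × 10^-3 mol (1:1 ratio)
[OCl^-] = 1.329 × 10^-3 / 0.02021 = 0.06576 mol/L

0.06576 mol/L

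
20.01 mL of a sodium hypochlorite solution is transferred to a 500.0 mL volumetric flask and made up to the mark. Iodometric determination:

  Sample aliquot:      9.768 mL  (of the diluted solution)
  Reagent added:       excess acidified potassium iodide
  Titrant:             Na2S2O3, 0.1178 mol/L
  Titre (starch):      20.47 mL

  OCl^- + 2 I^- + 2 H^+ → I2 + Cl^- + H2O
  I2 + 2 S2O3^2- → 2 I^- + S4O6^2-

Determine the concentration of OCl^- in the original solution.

3.084 mol/L

n(S2O3^2-) = 0.02047 × 0.1178 = 2.411 × 10^-3 mol
n(I2) = n(S2O3^2-)/2 = 1.206 × 10^-3 mol
n(OCl^-) in the aliquot = 1.206 × 10^-3 mol (1:1 ratio)
[OCl^-]_dilute = 1.206 × 10^-3 / 0.009768 = 0.1234 mol/L
[OCl^-]_original = 0.1234 × 500.0/20.01 = 3.084 mol/L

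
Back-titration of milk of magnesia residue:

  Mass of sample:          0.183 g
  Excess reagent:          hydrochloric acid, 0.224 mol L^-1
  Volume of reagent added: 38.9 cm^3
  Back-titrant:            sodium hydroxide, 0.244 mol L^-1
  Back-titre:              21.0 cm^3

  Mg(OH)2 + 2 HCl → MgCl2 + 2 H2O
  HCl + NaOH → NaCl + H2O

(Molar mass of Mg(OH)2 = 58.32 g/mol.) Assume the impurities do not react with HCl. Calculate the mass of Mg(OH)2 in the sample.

0.105 g

n(HCl) added = 0.0389 × 0.224 = 8.71 × 10^-3 mol
n(NaOH) used in back-titration = 0.0210 × 0.244 = 5.12 × 10^-3 mol
n(HCl) left over = 5.12 × 10^-3 mol (1:1 ratio)
n(HCl) consumed by analyte = 8.71 × 10^-3 − 5.12 × 10^-3 = 3.59 × 10^-3 mol
From the 1:2 ratio, n(Mg(OH)2) = 1/2 × 3.59 × 10^-3 = 1.79 × 10^-3 mol
mass of Mg(OH)2 = 1.79 × 10^-3 × 58.32 = 0.105 g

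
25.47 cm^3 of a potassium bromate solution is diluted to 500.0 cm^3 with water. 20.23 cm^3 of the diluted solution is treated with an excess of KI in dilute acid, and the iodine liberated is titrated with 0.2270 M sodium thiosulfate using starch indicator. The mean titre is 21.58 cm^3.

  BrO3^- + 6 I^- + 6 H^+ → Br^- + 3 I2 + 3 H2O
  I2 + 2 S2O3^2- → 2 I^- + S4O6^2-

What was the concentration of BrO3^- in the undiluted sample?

0.7923 M

n(S2O3^2-) = 0.02158 × 0.2270 = 4.899 × 10^-3 mol
n(I2) = n(S2O3^2-)/2 = 2.449 × 10^-3 mol
From the 1:3 ratio, n(BrO3^-) in the aliquot = 1/3 × 2.449 × 10^-3 = 8.164 × 10^-4 mol
[BrO3^-]_dilute = 8.164 × 10^-4 / 0.02023 = 0.04036 mol/L
[BrO3^-]_original = 0.04036 × 500.0/25.47 = 0.7923 mol/L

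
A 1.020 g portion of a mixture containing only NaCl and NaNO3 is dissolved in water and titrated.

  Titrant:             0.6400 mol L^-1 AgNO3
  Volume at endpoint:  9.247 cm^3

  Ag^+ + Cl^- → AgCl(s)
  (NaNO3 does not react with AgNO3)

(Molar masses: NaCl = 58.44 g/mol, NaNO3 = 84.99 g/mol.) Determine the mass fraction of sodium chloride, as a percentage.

33.91 %

n(AgNO3) = 0.009247 × 0.6400 = 5.918 × 10^-3 mol
Let x = n(NaCl), y = n(NaNO3).
Titrant: 1x = 5.918 × 10^-3;  mass: 58.44x + 84.99y = 1.020
Solving, x = 5.918 × 10^-3 mol, y = 7.932 × 10^-3 mol
mass of NaCl = 5.918 × 10^-3 × 58.44 = 0.3459 g
% NaCl = 0.3459 / 1.020 × 100 = 33.91 %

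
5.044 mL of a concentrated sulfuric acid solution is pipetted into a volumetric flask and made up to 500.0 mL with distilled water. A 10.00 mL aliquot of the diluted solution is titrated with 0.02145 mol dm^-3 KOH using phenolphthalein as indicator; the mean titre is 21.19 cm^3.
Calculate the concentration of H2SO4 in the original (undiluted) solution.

H2SO4 + 2 KOH → K2SO4 + 2 H2O
n(KOH) = 0.02119 × 0.02145 = 4.545 × 10^-4 mol
From the 1:2 ratio, n(H2SO4) in the aliquot = 1/2 × 4.545 × 10^-4 = 2.273 × 10^-4 mol
[H2SO4]_dilute = 2.273 × 10^-4 / 0.01000 = 0.02273 mol/L
Dilution factor = 500.0 / 5.044 = 99.13
[H2SO4]_stock = 0.02273 × 99.13 = 2.253 mol/L

2.253 mol/L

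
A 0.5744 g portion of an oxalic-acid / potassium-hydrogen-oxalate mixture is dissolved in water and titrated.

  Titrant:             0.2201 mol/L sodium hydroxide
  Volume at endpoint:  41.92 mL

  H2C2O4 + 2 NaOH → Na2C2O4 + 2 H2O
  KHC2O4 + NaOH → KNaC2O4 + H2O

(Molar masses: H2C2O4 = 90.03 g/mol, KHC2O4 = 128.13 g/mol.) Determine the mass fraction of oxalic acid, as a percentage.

n(NaOH) = 0.04192 × 0.2201 = 9.227 × 10^-3 mol
Let x = n(H2C2O4), y = n(KHC2O4).
Titrant: 2x + 1y = 9.227 × 10^-3;  mass: 90.03x + 128.13y = 0.5744
Solving, x = 3.656 × 10^-3 mol, y = 1.914 × 10^-3 mol
mass of H2C2O4 = 3.656 × 10^-3 × 90.03 = 0.3292 g
% H2C2O4 = 0.3292 / 0.5744 × 100 = 57.31 %

57.31 %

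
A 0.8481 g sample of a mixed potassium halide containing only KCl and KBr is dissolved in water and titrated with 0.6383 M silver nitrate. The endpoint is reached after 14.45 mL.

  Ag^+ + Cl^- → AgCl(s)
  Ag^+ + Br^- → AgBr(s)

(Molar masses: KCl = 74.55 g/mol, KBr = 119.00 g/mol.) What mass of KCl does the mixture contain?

0.4184 g

n(AgNO3) = 0.01445 × 0.6383 = 9.223 × 10^-3 mol
Let x = n(KCl), y = n(KBr).
Titrant: 1x + 1y = 9.223 × 10^-3;  mass: 74.55x + 119.00y = 0.8481
Solving, x = 5.613 × 10^-3 mol, y = 3.611 × 10^-3 mol
mass of KCl = 5.613 × 10^-3 × 74.55 = 0.4184 g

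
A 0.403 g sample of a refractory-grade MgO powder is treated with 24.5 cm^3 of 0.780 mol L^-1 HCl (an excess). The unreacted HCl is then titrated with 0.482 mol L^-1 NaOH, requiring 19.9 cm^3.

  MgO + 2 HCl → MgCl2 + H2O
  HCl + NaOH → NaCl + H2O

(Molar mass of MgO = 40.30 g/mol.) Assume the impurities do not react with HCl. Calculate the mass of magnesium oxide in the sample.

0.192 g

n(HCl) added = 0.0245 × 0.780 = 0.0191 mol
n(NaOH) used in back-titration = 0.0199 × 0.482 = 9.59 × 10^-3 mol
n(HCl) left over = 9.59 × 10^-3 mol (1:1 ratio)
n(HCl) consumed by analyte = 0.0191 − 9.59 × 10^-3 = 9.52 × 10^-3 mol
From the 1:2 ratio, n(MgO) = 1/2 × 9.52 × 10^-3 = 4.76 × 10^-3 mol
mass of MgO = 4.76 × 10^-3 × 40.30 = 0.192 g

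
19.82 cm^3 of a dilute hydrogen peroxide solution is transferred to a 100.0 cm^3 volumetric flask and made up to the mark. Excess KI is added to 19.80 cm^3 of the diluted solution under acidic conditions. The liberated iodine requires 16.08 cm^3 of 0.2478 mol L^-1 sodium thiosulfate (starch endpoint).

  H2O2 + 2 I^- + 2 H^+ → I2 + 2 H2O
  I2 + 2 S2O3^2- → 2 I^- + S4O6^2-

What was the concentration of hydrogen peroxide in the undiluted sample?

n(S2O3^2-) = 0.01608 × 0.2478 = 3.985 × 10^-3 mol
n(I2) = n(S2O3^2-)/2 = 1.992 × 10^-3 mol
n(H2O2) in the aliquot = 1.992 × 10^-3 mol (1:1 ratio)
[H2O2]_dilute = 1.992 × 10^-3 / 0.01980 = 0.1006 mol/L
[H2O2]_original = 0.1006 × 100.0/19.82 = 0.5077 mol/L

0.5077 mol/L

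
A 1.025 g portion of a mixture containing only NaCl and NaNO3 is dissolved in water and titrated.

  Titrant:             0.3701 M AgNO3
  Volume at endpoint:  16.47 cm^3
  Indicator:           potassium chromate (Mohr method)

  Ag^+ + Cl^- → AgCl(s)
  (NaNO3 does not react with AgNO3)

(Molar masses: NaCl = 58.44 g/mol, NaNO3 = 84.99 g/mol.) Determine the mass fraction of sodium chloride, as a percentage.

34.75 %

n(AgNO3) = 0.01647 × 0.3701 = 6.096 × 10^-3 mol
Let x = n(NaCl), y = n(NaNO3).
Titrant: 1x = 6.096 × 10^-3;  mass: 58.44x + 84.99y = 1.025
Solving, x = 6.096 × 10^-3 mol, y = 7.869 × 10^-3 mol
mass of NaCl = 6.096 × 10^-3 × 58.44 = 0.3562 g
% NaCl = 0.3562 / 1.025 × 100 = 34.75 %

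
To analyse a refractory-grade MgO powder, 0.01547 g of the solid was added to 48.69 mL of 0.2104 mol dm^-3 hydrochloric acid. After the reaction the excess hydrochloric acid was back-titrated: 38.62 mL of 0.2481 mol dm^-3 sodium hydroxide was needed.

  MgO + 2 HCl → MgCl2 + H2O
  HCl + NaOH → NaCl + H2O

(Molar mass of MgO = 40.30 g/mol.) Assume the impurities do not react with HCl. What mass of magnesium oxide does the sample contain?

n(HCl) added = 0.04869 × 0.2104 = 0.01024 mol
n(NaOH) used in back-titration = 0.03862 × 0.2481 = 9.582 × 10^-3 mol
n(HCl) left over = 9.582 × 10^-3 mol (1:1 ratio)
n(HCl) consumed by analyte = 0.01024 − 9.582 × 10^-3 = 6.628 × 10^-4 mol
From the 1:2 ratio, n(MgO) = 1/2 × 6.628 × 10^-4 = 3.314 × 10^-4 mol
mass of MgO = 3.314 × 10^-4 × 40.30 = 0.01335 g

0.01335 g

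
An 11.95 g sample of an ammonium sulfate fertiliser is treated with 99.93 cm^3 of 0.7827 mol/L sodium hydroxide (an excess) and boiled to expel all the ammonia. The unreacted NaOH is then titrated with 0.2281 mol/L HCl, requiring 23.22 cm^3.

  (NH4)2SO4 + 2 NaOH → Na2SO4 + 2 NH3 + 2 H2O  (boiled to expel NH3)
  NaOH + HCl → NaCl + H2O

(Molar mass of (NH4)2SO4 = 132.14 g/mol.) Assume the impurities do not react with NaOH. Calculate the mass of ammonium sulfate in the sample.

n(NaOH) added = 0.09993 × 0.7827 = 0.07822 mol
n(HCl) used in back-titration = 0.02322 × 0.2281 = 5.296 × 10^-3 mol
n(NaOH) left over = 5.296 × 10^-3 mol (1:1 ratio)
n(NaOH) consumed by analyte = 0.07822 − 5.296 × 10^-3 = 0.07292 mol
From the 1:2 ratio, n((NH4)2SO4) = 1/2 × 0.07292 = 0.03646 mol
mass of (NH4)2SO4 = 0.03646 × 132.14 = 4.818 g

4.818 g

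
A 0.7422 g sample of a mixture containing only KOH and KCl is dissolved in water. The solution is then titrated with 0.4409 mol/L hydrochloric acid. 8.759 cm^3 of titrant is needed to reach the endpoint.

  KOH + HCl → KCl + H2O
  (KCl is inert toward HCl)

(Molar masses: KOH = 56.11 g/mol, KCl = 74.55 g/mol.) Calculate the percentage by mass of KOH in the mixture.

29.20 %

n(HCl) = 0.008759 × 0.4409 = 3.862 × 10^-3 mol
Let x = n(KOH), y = n(KCl).
Titrant: 1x = 3.862 × 10^-3;  mass: 56.11x + 74.55y = 0.7422
Solving, x = 3.862 × 10^-3 mol, y = 7.049 × 10^-3 mol
mass of KOH = 3.862 × 10^-3 × 56.11 = 0.2167 g
% KOH = 0.2167 / 0.7422 × 100 = 29.20 %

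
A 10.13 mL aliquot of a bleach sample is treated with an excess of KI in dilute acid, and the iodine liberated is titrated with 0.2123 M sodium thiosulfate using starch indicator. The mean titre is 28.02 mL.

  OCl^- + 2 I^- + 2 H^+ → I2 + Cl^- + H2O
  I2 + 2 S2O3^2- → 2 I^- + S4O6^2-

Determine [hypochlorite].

n(S2O3^2-) = 0.02802 × 0.2123 = 5.949 × 10^-3 mol
n(I2) = n(S2O3^2-)/2 = 2.974 × 10^-3 mol
n(OCl^-) in the aliquot = 2.974 × 10^-3 mol (1:1 ratio)
[OCl^-] = 2.974 × 10^-3 / 0.01013 = 0.2936 mol/L

0.2936 M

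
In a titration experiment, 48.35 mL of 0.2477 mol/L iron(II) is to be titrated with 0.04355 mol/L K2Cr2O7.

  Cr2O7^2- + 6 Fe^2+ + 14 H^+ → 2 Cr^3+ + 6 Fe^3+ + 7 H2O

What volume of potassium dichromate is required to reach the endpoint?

n(Fe2+) = 0.04835 L × 0.2477 mol/L = 0.01198 mol
From the 1:6 stoichiometry, n(K2Cr2O7) = 1/6 × 0.01198 = 1.996 × 10^-3 mol
V(K2Cr2O7) = 1.996 × 10^-3 mol / 0.04355 mol/L = 0.04583 L = 45.83 mL

45.83 mL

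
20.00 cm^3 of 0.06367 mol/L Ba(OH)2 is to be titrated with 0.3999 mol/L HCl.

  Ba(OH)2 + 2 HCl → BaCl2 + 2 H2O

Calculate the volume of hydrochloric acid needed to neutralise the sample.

n(Ba(OH)2) = 0.02000 L × 0.06367 mol/L = 1.273 × 10^-3 mol
From the 2:1 stoichiometry, n(HCl) = 2/1 × 1.273 × 10^-3 = 2.547 × 10^-3 mol
V(HCl) = 2.547 × 10^-3 mol / 0.3999 mol/L = 0.006369 L = 6.369 mL

6.369 mL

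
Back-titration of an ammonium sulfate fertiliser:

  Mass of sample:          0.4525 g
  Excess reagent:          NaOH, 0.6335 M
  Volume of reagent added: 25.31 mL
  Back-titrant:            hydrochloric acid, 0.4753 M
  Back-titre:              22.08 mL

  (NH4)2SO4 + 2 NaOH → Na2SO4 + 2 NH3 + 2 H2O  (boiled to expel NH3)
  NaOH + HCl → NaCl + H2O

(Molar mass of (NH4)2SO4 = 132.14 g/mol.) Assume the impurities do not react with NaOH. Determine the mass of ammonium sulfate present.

0.3660 g

n(NaOH) added = 0.02531 × 0.6335 = 0.01603 mol
n(HCl) used in back-titration = 0.02208 × 0.4753 = 0.01049 mol
n(NaOH) left over = 0.01049 mol (1:1 ratio)
n(NaOH) consumed by analyte = 0.01603 − 0.01049 = 5.539 × 10^-3 mol
From the 1:2 ratio, n((NH4)2SO4) = 1/2 × 5.539 × 10^-3 = 2.770 × 10^-3 mol
mass of (NH4)2SO4 = 2.770 × 10^-3 × 132.14 = 0.3660 g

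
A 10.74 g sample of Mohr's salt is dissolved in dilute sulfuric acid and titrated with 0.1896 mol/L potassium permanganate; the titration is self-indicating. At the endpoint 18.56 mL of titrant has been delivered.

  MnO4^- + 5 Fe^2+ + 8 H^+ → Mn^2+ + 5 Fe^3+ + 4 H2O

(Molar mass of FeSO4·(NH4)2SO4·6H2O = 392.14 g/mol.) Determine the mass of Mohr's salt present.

6.900 g

n(KMnO4) = 0.01856 L × 0.1896 mol/L = 3.519 × 10^-3 mol
From the 5:1 ratio, n(FeSO4·(NH4)2SO4·6H2O) = 5/1 × 3.519 × 10^-3 = 0.01759 mol
mass of FeSO4·(NH4)2SO4·6H2O = 0.01759 × 392.14 g/mol = 6.900 g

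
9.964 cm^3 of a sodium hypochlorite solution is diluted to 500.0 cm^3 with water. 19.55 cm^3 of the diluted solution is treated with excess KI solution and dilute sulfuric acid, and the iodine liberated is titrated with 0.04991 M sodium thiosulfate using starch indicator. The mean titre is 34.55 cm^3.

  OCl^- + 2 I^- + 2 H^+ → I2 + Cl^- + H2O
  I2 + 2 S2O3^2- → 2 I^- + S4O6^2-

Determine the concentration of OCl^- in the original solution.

n(S2O3^2-) = 0.03455 × 0.04991 = 1.724 × 10^-3 mol
n(I2) = n(S2O3^2-)/2 = 8.622 × 10^-4 mol
n(OCl^-) in the aliquot = 8.622 × 10^-4 mol (1:1 ratio)
[OCl^-]_dilute = 8.622 × 10^-4 / 0.01955 = 0.04410 mol/L
[OCl^-]_original = 0.04410 × 500.0/9.964 = 2.213 mol/L

2.213 M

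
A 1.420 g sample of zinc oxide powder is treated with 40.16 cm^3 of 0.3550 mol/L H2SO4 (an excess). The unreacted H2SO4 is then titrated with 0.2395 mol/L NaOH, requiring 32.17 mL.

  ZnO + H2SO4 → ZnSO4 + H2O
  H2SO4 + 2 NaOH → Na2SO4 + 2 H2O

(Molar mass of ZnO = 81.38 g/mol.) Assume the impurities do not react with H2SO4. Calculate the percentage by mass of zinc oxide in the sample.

n(H2SO4) added = 0.04016 × 0.3550 = 0.01426 mol
n(NaOH) used in back-titration = 0.03217 × 0.2395 = 7.705 × 10^-3 mol
From the 1:2 ratio, n(H2SO4) left over = 1/2 × 7.705 × 10^-3 = 3.852 × 10^-3 mol
n(H2SO4) consumed by analyte = 0.01426 − 3.852 × 10^-3 = 0.01040 mol
n(ZnO) = 0.01040 mol (1:1 ratio)
mass of ZnO = 0.01040 × 81.38 = 0.8467 g
% ZnO = 0.8467 / 1.420 × 100 = 59.63 %

59.63 %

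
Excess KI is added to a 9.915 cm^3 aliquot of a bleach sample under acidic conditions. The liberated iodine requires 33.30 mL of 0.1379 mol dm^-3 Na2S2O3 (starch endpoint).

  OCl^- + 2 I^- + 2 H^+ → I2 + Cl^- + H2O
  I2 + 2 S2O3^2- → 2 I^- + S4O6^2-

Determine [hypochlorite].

n(S2O3^2-) = 0.03330 × 0.1379 = 4.592 × 10^-3 mol
n(I2) = n(S2O3^2-)/2 = 2.296 × 10^-3 mol
n(OCl^-) in the aliquot = 2.296 × 10^-3 mol (1:1 ratio)
[OCl^-] = 2.296 × 10^-3 / 0.009915 = 0.2316 mol/L

0.2316 mol/L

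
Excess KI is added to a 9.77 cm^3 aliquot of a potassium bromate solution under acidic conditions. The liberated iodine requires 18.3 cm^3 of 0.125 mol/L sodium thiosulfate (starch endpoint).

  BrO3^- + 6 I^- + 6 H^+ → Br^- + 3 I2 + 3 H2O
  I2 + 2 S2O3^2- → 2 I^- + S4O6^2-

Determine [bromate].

n(S2O3^2-) = 0.0183 × 0.125 = 2.29 × 10^-3 mol
n(I2) = n(S2O3^2-)/2 = 1.14 × 10^-3 mol
From the 1:3 ratio, n(BrO3^-) in the aliquot = 1/3 × 1.14 × 10^-3 = 3.81 × 10^-4 mol
[BrO3^-] = 3.81 × 10^-4 / 0.00977 = 0.0390 mol/L

0.0390 mol/L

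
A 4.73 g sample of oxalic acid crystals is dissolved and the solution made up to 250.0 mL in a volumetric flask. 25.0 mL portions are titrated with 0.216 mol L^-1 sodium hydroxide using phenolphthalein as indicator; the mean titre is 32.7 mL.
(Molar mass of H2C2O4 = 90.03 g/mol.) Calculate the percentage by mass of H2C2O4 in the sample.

67.2 %

H2C2O4 + 2 NaOH → Na2C2O4 + 2 H2O
n(NaOH) per titration = 0.0327 × 0.216 = 7.06 × 10^-3 mol
From the 1:2 ratio, n(H2C2O4) in each aliquot = 1/2 × 7.06 × 10^-3 = 3.53 × 10^-3 mol
n(H2C2O4) in the whole flask = 3.53 × 10^-3 × 250.0/25.0 = 0.0353 mol
mass of H2C2O4 = 0.0353 × 90.03 = 3.18 g
% H2C2O4 = 3.18 / 4.73 × 100 = 67.2 %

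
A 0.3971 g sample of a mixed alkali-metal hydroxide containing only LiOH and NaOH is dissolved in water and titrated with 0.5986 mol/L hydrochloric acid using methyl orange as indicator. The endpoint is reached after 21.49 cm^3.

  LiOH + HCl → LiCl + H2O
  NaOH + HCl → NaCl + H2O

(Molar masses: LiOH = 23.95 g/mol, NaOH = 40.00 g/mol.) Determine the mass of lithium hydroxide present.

0.1753 g

n(HCl) = 0.02149 × 0.5986 = 0.01286 mol
Let x = n(LiOH), y = n(NaOH).
Titrant: 1x + 1y = 0.01286;  mass: 23.95x + 40.00y = 0.3971
Solving, x = 7.318 × 10^-3 mol, y = 5.546 × 10^-3 mol
mass of LiOH = 7.318 × 10^-3 × 23.95 = 0.1753 g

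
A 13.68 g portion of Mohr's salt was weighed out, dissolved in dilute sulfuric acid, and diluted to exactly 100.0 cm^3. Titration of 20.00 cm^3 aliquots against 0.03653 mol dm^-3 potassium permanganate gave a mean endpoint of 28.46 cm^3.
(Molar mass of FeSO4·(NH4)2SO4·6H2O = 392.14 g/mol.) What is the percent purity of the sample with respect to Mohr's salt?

74.50 %

MnO4^- + 5 Fe^2+ + 8 H^+ → Mn^2+ + 5 Fe^3+ + 4 H2O
n(KMnO4) per titration = 0.02846 × 0.03653 = 1.040 × 10^-3 mol
From the 5:1 ratio, n(FeSO4·(NH4)2SO4·6H2O) in each aliquot = 5/1 × 1.040 × 10^-3 = 5.198 × 10^-3 mol
n(FeSO4·(NH4)2SO4·6H2O) in the whole flask = 5.198 × 10^-3 × 100.0/20.00 = 0.02599 mol
mass of FeSO4·(NH4)2SO4·6H2O = 0.02599 × 392.14 = 10.19 g
% FeSO4·(NH4)2SO4·6H2O = 10.19 / 13.68 × 100 = 74.50 %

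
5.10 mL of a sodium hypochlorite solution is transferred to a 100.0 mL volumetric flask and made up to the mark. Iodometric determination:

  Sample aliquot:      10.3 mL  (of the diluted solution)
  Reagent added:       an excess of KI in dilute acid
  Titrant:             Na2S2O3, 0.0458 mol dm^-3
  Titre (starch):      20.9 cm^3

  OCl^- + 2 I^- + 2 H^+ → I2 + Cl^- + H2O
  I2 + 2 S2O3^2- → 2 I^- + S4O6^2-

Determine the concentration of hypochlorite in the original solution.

n(S2O3^2-) = 0.0209 × 0.0458 = 9.57 × 10^-4 mol
n(I2) = n(S2O3^2-)/2 = 4.79 × 10^-4 mol
n(OCl^-) in the aliquot = 4.79 × 10^-4 mol (1:1 ratio)
[OCl^-]_dilute = 4.79 × 10^-4 / 0.0103 = 0.0465 mol/L
[OCl^-]_original = 0.0465 × 100.0/5.10 = 0.911 mol/L

0.911 mol/L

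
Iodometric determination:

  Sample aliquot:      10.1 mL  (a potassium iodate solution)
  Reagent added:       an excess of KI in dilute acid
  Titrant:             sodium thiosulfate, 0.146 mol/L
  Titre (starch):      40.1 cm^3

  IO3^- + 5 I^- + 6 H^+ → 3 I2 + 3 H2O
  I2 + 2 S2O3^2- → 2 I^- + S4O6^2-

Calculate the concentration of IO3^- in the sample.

n(S2O3^2-) = 0.0401 × 0.146 = 5.85 × 10^-3 mol
n(I2) = n(S2O3^2-)/2 = 2.93 × 10^-3 mol
From the 1:3 ratio, n(IO3^-) in the aliquot = 1/3 × 2.93 × 10^-3 = 9.76 × 10^-4 mol
[IO3^-] = 9.76 × 10^-4 / 0.0101 = 0.0966 mol/L

0.0966 mol/L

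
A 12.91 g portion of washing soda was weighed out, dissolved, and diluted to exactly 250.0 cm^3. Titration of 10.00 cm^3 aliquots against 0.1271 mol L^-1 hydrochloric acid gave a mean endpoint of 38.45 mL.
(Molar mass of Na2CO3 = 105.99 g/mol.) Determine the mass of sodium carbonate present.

Na2CO3 + 2 HCl → 2 NaCl + H2O + CO2
n(HCl) per titration = 0.03845 × 0.1271 = 4.887 × 10^-3 mol
From the 1:2 ratio, n(Na2CO3) in each aliquot = 1/2 × 4.887 × 10^-3 = 2.443 × 10^-3 mol
n(Na2CO3) in the whole flask = 2.443 × 10^-3 × 250.0/10.00 = 0.06109 mol
mass of Na2CO3 = 0.06109 × 105.99 = 6.475 g

6.475 g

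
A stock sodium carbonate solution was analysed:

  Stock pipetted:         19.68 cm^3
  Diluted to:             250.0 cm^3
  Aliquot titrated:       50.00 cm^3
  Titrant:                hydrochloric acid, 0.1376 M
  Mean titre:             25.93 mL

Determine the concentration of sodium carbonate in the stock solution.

Na2CO3 + 2 HCl → 2 NaCl + H2O + CO2
n(HCl) = 0.02593 × 0.1376 = 3.568 × 10^-3 mol
From the 1:2 ratio, n(Na2CO3) in the aliquot = 1/2 × 3.568 × 10^-3 = 1.784 × 10^-3 mol
[Na2CO3]_dilute = 1.784 × 10^-3 / 0.05000 = 0.03568 mol/L
Dilution factor = 250.0 / 19.68 = 12.70
[Na2CO3]_stock = 0.03568 × 12.70 = 0.4532 mol/L

0.4532 M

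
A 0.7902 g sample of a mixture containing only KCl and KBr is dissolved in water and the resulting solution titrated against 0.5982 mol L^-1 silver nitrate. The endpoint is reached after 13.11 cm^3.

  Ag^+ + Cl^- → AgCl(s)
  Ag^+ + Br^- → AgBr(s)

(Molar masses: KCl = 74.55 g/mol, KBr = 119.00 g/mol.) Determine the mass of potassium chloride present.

n(AgNO3) = 0.01311 × 0.5982 = 7.842 × 10^-3 mol
Let x = n(KCl), y = n(KBr).
Titrant: 1x + 1y = 7.842 × 10^-3;  mass: 74.55x + 119.00y = 0.7902
Solving, x = 3.218 × 10^-3 mol, y = 4.624 × 10^-3 mol
mass of KCl = 3.218 × 10^-3 × 74.55 = 0.2399 g

0.2399 g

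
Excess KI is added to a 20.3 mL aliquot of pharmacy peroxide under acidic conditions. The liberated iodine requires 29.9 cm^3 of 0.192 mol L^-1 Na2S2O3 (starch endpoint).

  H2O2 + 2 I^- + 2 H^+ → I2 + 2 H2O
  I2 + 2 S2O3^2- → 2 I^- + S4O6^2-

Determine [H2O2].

0.141 mol/L

n(S2O3^2-) = 0.0299 × 0.192 = 5.74 × 10^-3 mol
n(I2) = n(S2O3^2-)/2 = 2.87 × 10^-3 mol
n(H2O2) in the aliquot = 2.87 × 10^-3 mol (1:1 ratio)
[H2O2] = 2.87 × 10^-3 / 0.0203 = 0.141 mol/L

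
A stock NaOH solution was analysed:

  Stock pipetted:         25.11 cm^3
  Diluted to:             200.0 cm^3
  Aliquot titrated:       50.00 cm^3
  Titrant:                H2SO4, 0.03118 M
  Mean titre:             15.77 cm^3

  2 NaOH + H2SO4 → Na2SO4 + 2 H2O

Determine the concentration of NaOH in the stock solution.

0.1567 M

n(H2SO4) = 0.01577 × 0.03118 = 4.917 × 10^-4 mol
From the 2:1 ratio, n(NaOH) in the aliquot = 2/1 × 4.917 × 10^-4 = 9.834 × 10^-4 mol
[NaOH]_dilute = 9.834 × 10^-4 / 0.05000 = 0.01967 mol/L
Dilution factor = 200.0 / 25.11 = 7.965
[NaOH]_stock = 0.01967 × 7.965 = 0.1567 mol/L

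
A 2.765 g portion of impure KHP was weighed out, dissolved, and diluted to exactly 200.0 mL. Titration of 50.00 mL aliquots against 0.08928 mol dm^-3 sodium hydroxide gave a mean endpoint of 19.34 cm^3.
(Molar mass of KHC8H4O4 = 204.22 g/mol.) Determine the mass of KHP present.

1.410 g

KHC8H4O4 + NaOH → KNaC8H4O4 + H2O
n(NaOH) per titration = 0.01934 × 0.08928 = 1.727 × 10^-3 mol
n(KHC8H4O4) in each aliquot = 1.727 × 10^-3 mol (1:1 ratio)
n(KHC8H4O4) in the whole flask = 1.727 × 10^-3 × 200.0/50.00 = 6.907 × 10^-3 mol
mass of KHC8H4O4 = 6.907 × 10^-3 × 204.22 = 1.410 g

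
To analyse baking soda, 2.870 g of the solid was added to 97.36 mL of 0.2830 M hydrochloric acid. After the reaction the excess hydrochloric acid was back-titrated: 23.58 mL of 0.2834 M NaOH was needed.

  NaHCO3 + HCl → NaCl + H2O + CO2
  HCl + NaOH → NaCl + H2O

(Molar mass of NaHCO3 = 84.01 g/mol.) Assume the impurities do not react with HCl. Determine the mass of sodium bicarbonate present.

1.753 g

n(HCl) added = 0.09736 × 0.2830 = 0.02755 mol
n(NaOH) used in back-titration = 0.02358 × 0.2834 = 6.683 × 10^-3 mol
n(HCl) left over = 6.683 × 10^-3 mol (1:1 ratio)
n(HCl) consumed by analyte = 0.02755 − 6.683 × 10^-3 = 0.02087 mol
n(NaHCO3) = 0.02087 mol (1:1 ratio)
mass of NaHCO3 = 0.02087 × 84.01 = 1.753 g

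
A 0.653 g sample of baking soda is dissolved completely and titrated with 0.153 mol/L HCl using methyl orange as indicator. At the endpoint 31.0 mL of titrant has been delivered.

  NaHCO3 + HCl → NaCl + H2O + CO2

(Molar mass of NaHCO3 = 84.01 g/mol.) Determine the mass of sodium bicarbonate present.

0.398 g

n(HCl) = 0.0310 L × 0.153 mol/L = 4.74 × 10^-3 mol
n(NaHCO3) = 4.74 × 10^-3 mol (1:1 ratio)
mass of NaHCO3 = 4.74 × 10^-3 × 84.01 g/mol = 0.398 g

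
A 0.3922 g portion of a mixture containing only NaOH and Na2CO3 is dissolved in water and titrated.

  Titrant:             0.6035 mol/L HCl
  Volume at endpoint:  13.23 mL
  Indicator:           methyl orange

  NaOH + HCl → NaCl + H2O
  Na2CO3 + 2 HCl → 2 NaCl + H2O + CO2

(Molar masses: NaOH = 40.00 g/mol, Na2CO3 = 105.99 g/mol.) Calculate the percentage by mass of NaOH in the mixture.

n(HCl) = 0.01323 × 0.6035 = 7.984 × 10^-3 mol
Let x = n(NaOH), y = n(Na2CO3).
Titrant: 1x + 2y = 7.984 × 10^-3;  mass: 40.00x + 105.99y = 0.3922
Solving, x = 2.380 × 10^-3 mol, y = 2.802 × 10^-3 mol
mass of NaOH = 2.380 × 10^-3 × 40.00 = 0.09520 g
% NaOH = 0.09520 / 0.3922 × 100 = 24.27 %

24.27 %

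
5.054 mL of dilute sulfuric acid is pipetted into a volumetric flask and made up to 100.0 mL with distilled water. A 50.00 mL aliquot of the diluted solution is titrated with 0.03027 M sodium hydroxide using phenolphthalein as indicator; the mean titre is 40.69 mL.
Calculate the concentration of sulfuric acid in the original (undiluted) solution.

0.2437 M

H2SO4 + 2 NaOH → Na2SO4 + 2 H2O
n(NaOH) = 0.04069 × 0.03027 = 1.232 × 10^-3 mol
From the 1:2 ratio, n(H2SO4) in the aliquot = 1/2 × 1.232 × 10^-3 = 6.158 × 10^-4 mol
[H2SO4]_dilute = 6.158 × 10^-4 / 0.05000 = 0.01232 mol/L
Dilution factor = 100.0 / 5.054 = 19.79
[H2SO4]_stock = 0.01232 × 19.79 = 0.2437 mol/L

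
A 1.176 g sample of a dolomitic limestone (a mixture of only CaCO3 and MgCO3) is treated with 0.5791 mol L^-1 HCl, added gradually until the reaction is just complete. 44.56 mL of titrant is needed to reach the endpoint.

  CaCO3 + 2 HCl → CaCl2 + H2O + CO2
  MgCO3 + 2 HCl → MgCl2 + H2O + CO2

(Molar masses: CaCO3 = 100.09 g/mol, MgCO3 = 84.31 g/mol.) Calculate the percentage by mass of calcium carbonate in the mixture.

47.57 %

n(HCl) = 0.04456 × 0.5791 = 0.02580 mol
Let x = n(CaCO3), y = n(MgCO3).
Titrant: 2x + 2y = 0.02580;  mass: 100.09x + 84.31y = 1.176
Solving, x = 5.590 × 10^-3 mol, y = 7.313 × 10^-3 mol
mass of CaCO3 = 5.590 × 10^-3 × 100.09 = 0.5595 g
% CaCO3 = 0.5595 / 1.176 × 100 = 47.57 %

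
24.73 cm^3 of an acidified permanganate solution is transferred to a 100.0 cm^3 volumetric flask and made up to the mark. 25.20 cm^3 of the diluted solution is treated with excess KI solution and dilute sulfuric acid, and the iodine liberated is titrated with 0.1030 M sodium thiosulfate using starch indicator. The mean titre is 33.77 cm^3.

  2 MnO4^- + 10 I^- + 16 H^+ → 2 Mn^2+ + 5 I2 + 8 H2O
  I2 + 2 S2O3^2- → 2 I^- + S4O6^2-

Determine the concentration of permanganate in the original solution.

n(S2O3^2-) = 0.03377 × 0.1030 = 3.478 × 10^-3 mol
n(I2) = n(S2O3^2-)/2 = 1.739 × 10^-3 mol
From the 2:5 ratio, n(MnO4^-) in the aliquot = 2/5 × 1.739 × 10^-3 = 6.957 × 10^-4 mol
[MnO4^-]_dilute = 6.957 × 10^-4 / 0.02520 = 0.02761 mol/L
[MnO4^-]_original = 0.02761 × 100.0/24.73 = 0.1116 mol/L

0.1116 M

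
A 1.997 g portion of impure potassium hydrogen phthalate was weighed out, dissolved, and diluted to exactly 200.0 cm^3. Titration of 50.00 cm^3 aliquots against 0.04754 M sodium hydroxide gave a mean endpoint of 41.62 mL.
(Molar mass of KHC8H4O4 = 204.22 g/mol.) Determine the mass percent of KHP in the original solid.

KHC8H4O4 + NaOH → KNaC8H4O4 + H2O
n(NaOH) per titration = 0.04162 × 0.04754 = 1.979 × 10^-3 mol
n(KHC8H4O4) in each aliquot = 1.979 × 10^-3 mol (1:1 ratio)
n(KHC8H4O4) in the whole flask = 1.979 × 10^-3 × 200.0/50.00 = 7.914 × 10^-3 mol
mass of KHC8H4O4 = 7.914 × 10^-3 × 204.22 = 1.616 g
% KHC8H4O4 = 1.616 / 1.997 × 100 = 80.94 %

80.94 %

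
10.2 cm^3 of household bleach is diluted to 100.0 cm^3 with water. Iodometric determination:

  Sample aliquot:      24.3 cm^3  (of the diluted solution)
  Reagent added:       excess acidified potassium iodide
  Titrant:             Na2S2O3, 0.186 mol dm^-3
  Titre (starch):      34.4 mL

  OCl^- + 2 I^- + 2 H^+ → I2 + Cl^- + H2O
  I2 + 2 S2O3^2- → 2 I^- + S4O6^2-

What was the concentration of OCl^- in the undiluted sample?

n(S2O3^2-) = 0.0344 × 0.186 = 6.40 × 10^-3 mol
n(I2) = n(S2O3^2-)/2 = 3.20 × 10^-3 mol
n(OCl^-) in the aliquot = 3.20 × 10^-3 mol (1:1 ratio)
[OCl^-]_dilute = 3.20 × 10^-3 / 0.0243 = 0.132 mol/L
[OCl^-]_original = 0.132 × 100.0/10.2 = 1.29 mol/L

1.29 mol/L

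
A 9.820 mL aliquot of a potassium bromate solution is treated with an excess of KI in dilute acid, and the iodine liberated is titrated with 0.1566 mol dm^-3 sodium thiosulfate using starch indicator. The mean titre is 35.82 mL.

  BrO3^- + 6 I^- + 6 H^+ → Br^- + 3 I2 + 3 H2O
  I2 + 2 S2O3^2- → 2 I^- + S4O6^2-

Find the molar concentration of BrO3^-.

0.09520 mol/L

n(S2O3^2-) = 0.03582 × 0.1566 = 5.609 × 10^-3 mol
n(I2) = n(S2O3^2-)/2 = 2.805 × 10^-3 mol
From the 1:3 ratio, n(BrO3^-) in the aliquot = 1/3 × 2.805 × 10^-3 = 9.349 × 10^-4 mol
[BrO3^-] = 9.349 × 10^-4 / 0.009820 = 0.09520 mol/L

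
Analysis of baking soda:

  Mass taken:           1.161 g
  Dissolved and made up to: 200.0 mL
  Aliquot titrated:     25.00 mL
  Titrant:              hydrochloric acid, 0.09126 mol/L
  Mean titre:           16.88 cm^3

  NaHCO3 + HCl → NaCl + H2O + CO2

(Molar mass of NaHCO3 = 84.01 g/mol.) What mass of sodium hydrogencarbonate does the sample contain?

n(HCl) per titration = 0.01688 × 0.09126 = 1.540 × 10^-3 mol
n(NaHCO3) in each aliquot = 1.540 × 10^-3 mol (1:1 ratio)
n(NaHCO3) in the whole flask = 1.540 × 10^-3 × 200.0/25.00 = 0.01232 mol
mass of NaHCO3 = 0.01232 × 84.01 = 1.035 g

1.035 g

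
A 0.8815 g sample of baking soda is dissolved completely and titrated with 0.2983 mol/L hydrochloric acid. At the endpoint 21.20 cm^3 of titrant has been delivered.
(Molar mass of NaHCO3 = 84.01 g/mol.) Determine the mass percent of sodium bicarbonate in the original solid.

NaHCO3 + HCl → NaCl + H2O + CO2
n(HCl) = 0.02120 L × 0.2983 mol/L = 6.324 × 10^-3 mol
n(NaHCO3) = 6.324 × 10^-3 mol (1:1 ratio)
mass of NaHCO3 = 6.324 × 10^-3 × 84.01 g/mol = 0.5313 g
% NaHCO3 = 0.5313 / 0.8815 × 100 = 60.27 %

60.27 %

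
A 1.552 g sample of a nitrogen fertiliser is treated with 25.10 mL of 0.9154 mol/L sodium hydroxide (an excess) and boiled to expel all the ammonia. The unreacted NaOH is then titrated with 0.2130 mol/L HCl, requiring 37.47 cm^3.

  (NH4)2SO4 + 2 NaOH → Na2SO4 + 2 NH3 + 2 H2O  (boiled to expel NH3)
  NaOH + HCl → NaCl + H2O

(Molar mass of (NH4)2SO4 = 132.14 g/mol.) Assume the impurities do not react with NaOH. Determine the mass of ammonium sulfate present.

0.9907 g

n(NaOH) added = 0.02510 × 0.9154 = 0.02298 mol
n(HCl) used in back-titration = 0.03747 × 0.2130 = 7.981 × 10^-3 mol
n(NaOH) left over = 7.981 × 10^-3 mol (1:1 ratio)
n(NaOH) consumed by analyte = 0.02298 − 7.981 × 10^-3 = 0.01500 mol
From the 1:2 ratio, n((NH4)2SO4) = 1/2 × 0.01500 = 7.498 × 10^-3 mol
mass of (NH4)2SO4 = 7.498 × 10^-3 × 132.14 = 0.9907 g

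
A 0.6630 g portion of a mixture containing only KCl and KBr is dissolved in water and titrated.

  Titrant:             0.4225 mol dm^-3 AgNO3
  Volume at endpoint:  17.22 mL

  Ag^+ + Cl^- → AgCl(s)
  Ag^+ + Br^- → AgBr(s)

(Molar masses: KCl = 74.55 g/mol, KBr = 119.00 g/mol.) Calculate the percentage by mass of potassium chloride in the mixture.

51.30 %

n(AgNO3) = 0.01722 × 0.4225 = 7.275 × 10^-3 mol
Let x = n(KCl), y = n(KBr).
Titrant: 1x + 1y = 7.275 × 10^-3;  mass: 74.55x + 119.00y = 0.6630
Solving, x = 4.562 × 10^-3 mol, y = 2.714 × 10^-3 mol
mass of KCl = 4.562 × 10^-3 × 74.55 = 0.3401 g
% KCl = 0.3401 / 0.6630 × 100 = 51.30 %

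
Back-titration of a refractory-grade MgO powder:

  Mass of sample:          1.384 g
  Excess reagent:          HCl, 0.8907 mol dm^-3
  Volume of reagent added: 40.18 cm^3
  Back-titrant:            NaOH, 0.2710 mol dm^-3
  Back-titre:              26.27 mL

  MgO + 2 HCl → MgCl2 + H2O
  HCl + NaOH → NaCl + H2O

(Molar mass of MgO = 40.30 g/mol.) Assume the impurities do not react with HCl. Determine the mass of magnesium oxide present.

n(HCl) added = 0.04018 × 0.8907 = 0.03579 mol
n(NaOH) used in back-titration = 0.02627 × 0.2710 = 7.119 × 10^-3 mol
n(HCl) left over = 7.119 × 10^-3 mol (1:1 ratio)
n(HCl) consumed by analyte = 0.03579 − 7.119 × 10^-3 = 0.02867 mol
From the 1:2 ratio, n(MgO) = 1/2 × 0.02867 = 0.01433 mol
mass of MgO = 0.01433 × 40.30 = 0.5777 g

0.5777 g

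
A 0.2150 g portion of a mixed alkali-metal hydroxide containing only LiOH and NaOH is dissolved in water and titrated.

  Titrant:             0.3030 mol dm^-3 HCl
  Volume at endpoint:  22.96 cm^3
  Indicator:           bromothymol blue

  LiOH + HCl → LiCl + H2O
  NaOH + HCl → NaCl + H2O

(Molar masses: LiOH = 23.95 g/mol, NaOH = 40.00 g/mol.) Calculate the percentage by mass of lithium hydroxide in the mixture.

n(HCl) = 0.02296 × 0.3030 = 6.957 × 10^-3 mol
Let x = n(LiOH), y = n(NaOH).
Titrant: 1x + 1y = 6.957 × 10^-3;  mass: 23.95x + 40.00y = 0.2150
Solving, x = 3.942 × 10^-3 mol, y = 3.014 × 10^-3 mol
mass of LiOH = 3.942 × 10^-3 × 23.95 = 0.09442 g
% LiOH = 0.09442 / 0.2150 × 100 = 43.92 %

43.92 %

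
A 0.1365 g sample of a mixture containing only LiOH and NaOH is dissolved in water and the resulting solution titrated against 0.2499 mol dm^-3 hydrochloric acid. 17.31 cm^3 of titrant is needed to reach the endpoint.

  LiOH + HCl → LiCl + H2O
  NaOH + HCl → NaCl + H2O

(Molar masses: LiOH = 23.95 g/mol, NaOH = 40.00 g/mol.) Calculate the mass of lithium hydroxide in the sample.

n(HCl) = 0.01731 × 0.2499 = 4.326 × 10^-3 mol
Let x = n(LiOH), y = n(NaOH).
Titrant: 1x + 1y = 4.326 × 10^-3;  mass: 23.95x + 40.00y = 0.1365
Solving, x = 2.276 × 10^-3 mol, y = 2.050 × 10^-3 mol
mass of LiOH = 2.276 × 10^-3 × 23.95 = 0.05451 g

0.05451 g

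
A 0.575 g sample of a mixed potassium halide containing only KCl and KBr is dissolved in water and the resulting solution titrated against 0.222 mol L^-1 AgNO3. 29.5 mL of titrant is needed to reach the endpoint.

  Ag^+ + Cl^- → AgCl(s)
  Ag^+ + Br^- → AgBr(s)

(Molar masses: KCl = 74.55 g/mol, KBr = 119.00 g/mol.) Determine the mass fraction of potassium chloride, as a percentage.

n(AgNO3) = 0.0295 × 0.222 = 6.55 × 10^-3 mol
Let x = n(KCl), y = n(KBr).
Titrant: 1x + 1y = 6.55 × 10^-3;  mass: 74.55x + 119.00y = 0.575
Solving, x = 4.60 × 10^-3 mol, y = 1.95 × 10^-3 mol
mass of KCl = 4.60 × 10^-3 × 74.55 = 0.343 g
% KCl = 0.343 / 0.575 × 100 = 59.6 %

59.6 %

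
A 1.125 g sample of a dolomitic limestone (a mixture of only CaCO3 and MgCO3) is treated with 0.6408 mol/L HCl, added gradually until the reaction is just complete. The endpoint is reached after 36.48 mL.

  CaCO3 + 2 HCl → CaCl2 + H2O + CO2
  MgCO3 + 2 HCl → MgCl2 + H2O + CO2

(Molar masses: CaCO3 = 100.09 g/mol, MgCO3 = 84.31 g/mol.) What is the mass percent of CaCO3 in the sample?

78.69 %

n(HCl) = 0.03648 × 0.6408 = 0.02338 mol
Let x = n(CaCO3), y = n(MgCO3).
Titrant: 2x + 2y = 0.02338;  mass: 100.09x + 84.31y = 1.125
Solving, x = 8.845 × 10^-3 mol, y = 2.844 × 10^-3 mol
mass of CaCO3 = 8.845 × 10^-3 × 100.09 = 0.8853 g
% CaCO3 = 0.8853 / 1.125 × 100 = 78.69 %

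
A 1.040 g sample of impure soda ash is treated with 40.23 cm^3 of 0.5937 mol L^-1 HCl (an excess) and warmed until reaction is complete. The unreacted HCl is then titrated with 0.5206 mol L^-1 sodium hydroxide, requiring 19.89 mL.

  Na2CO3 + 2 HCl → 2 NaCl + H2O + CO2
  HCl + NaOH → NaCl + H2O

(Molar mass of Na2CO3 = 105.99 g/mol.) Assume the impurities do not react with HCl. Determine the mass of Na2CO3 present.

n(HCl) added = 0.04023 × 0.5937 = 0.02388 mol
n(NaOH) used in back-titration = 0.01989 × 0.5206 = 0.01035 mol
n(HCl) left over = 0.01035 mol (1:1 ratio)
n(HCl) consumed by analyte = 0.02388 − 0.01035 = 0.01353 mol
From the 1:2 ratio, n(Na2CO3) = 1/2 × 0.01353 = 6.765 × 10^-3 mol
mass of Na2CO3 = 6.765 × 10^-3 × 105.99 = 0.7170 g

0.7170 g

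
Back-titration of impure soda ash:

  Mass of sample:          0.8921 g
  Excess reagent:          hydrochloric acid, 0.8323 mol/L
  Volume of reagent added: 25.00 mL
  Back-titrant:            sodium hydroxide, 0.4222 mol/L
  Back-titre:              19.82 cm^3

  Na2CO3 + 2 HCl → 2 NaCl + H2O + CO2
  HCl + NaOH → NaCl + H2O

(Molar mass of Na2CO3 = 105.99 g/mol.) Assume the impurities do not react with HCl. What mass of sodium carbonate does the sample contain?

n(HCl) added = 0.02500 × 0.8323 = 0.02081 mol
n(NaOH) used in back-titration = 0.01982 × 0.4222 = 8.368 × 10^-3 mol
n(HCl) left over = 8.368 × 10^-3 mol (1:1 ratio)
n(HCl) consumed by analyte = 0.02081 − 8.368 × 10^-3 = 0.01244 mol
From the 1:2 ratio, n(Na2CO3) = 1/2 × 0.01244 = 6.220 × 10^-3 mol
mass of Na2CO3 = 6.220 × 10^-3 × 105.99 = 0.6592 g

0.6592 g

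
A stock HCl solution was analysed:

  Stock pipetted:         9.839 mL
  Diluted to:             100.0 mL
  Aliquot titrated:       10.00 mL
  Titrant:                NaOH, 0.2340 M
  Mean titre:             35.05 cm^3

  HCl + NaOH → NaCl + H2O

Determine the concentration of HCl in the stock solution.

n(NaOH) = 0.03505 × 0.2340 = 8.202 × 10^-3 mol
n(HCl) in the aliquot = 8.202 × 10^-3 mol (1:1 ratio)
[HCl]_dilute = 8.202 × 10^-3 / 0.01000 = 0.8202 mol/L
Dilution factor = 100.0 / 9.839 = 10.16
[HCl]_stock = 0.8202 × 10.16 = 8.336 mol/L

8.336 M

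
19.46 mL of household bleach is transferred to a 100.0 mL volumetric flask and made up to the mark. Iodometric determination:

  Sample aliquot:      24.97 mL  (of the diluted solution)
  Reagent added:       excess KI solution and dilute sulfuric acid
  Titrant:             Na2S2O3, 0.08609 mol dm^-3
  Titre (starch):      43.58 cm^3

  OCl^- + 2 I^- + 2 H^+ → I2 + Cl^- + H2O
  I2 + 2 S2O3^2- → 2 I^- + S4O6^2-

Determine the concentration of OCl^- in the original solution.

0.3861 mol/L

n(S2O3^2-) = 0.04358 × 0.08609 = 3.752 × 10^-3 mol
n(I2) = n(S2O3^2-)/2 = 1.876 × 10^-3 mol
n(OCl^-) in the aliquot = 1.876 × 10^-3 mol (1:1 ratio)
[OCl^-]_dilute = 1.876 × 10^-3 / 0.02497 = 0.07513 mol/L
[OCl^-]_original = 0.07513 × 100.0/19.46 = 0.3861 mol/L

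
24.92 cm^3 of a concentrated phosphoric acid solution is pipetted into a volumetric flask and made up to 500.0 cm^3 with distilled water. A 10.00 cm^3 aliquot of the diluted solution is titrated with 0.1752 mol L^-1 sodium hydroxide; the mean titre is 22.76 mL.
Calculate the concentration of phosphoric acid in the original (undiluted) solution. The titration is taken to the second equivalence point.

4.000 mol/L

H3PO4 + 2 NaOH → Na2HPO4 + 2 H2O
n(NaOH) = 0.02276 × 0.1752 = 3.988 × 10^-3 mol
From the 1:2 ratio, n(H3PO4) in the aliquot = 1/2 × 3.988 × 10^-3 = 1.994 × 10^-3 mol
[H3PO4]_dilute = 1.994 × 10^-3 / 0.01000 = 0.1994 mol/L
Dilution factor = 500.0 / 24.92 = 20.06
[H3PO4]_stock = 0.1994 × 20.06 = 4.000 mol/L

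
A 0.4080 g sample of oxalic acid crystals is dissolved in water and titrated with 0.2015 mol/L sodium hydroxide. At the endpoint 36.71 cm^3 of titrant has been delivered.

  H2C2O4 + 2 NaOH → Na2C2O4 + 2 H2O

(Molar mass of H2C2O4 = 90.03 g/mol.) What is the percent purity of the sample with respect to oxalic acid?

81.61 %

n(NaOH) = 0.03671 L × 0.2015 mol/L = 7.397 × 10^-3 mol
From the 1:2 ratio, n(H2C2O4) = 1/2 × 7.397 × 10^-3 = 3.699 × 10^-3 mol
mass of H2C2O4 = 3.699 × 10^-3 × 90.03 g/mol = 0.3330 g
% H2C2O4 = 0.3330 / 0.4080 × 100 = 81.61 %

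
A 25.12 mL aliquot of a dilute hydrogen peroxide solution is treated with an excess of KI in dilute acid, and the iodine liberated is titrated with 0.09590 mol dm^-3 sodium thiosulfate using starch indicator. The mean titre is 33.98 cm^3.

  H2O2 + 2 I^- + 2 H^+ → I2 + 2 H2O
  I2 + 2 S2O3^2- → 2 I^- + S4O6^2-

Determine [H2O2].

n(S2O3^2-) = 0.03398 × 0.09590 = 3.259 × 10^-3 mol
n(I2) = n(S2O3^2-)/2 = 1.629 × 10^-3 mol
n(H2O2) in the aliquot = 1.629 × 10^-3 mol (1:1 ratio)
[H2O2] = 1.629 × 10^-3 / 0.02512 = 0.06486 mol/L

0.06486 mol/L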